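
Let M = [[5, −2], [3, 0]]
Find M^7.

tr M = 5 and det M = 6, so the characteristic polynomial is λ² − (5)λ + (6) with roots 2 and 3.
Eigenvectors give P = [[2, 1], [3, 1]] with P⁻¹ = [[−1, 1], [3, −2]], and M = P·diag(2, 3)·P⁻¹.
Then M^7 = P·diag(128, 2187)·P⁻¹ = [[256, 2187], [384, 2187]] · [[−1, 1], [3, −2]] = [[6305, −4118], [6177, −3990]].

[[6305, −4118], [6177, −3990]]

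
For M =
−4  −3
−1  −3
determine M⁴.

[[508, 651], [217, 291]]

M² = [[19, 21], [7, 12]]
M³ = [[−97, −120], [−40, −57]]
M⁴ = [[508, 651], [217, 291]]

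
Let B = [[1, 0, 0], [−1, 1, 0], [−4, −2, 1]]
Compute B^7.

B = I + N where N = [[0, 0, 0], [−1, 0, 0], [−4, −2, 0]] is strictly lower-triangular, so N^3 = 0.
(I + N)^7 = I + 7·N + 21·N^2 = [[1, 0, 0], [−7, 1, 0], [14, −14, 1]].

[[1, 0, 0], [−7, 1, 0], [14, −14, 1]]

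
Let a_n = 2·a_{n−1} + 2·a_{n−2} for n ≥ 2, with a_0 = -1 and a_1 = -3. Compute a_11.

With companion matrix A = [[2, 2], [1, 0]], [a_n, a_{n−1}]ᵀ = A·[a_{n−1}, a_{n−2}]ᵀ, so [a_11, a_10]ᵀ = A¹⁰·[a_1, a_0]ᵀ.
A¹⁰ = [[18272, 13376], [6688, 4896]], giving [a_11, a_10]ᵀ = [[-68192], [-24960]].

-68192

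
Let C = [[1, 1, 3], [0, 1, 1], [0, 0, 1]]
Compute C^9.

[[1, 9, 63], [0, 1, 9], [0, 0, 1]]

C = I + N where N = [[0, 1, 3], [0, 0, 1], [0, 0, 0]] is strictly upper-triangular, so N^3 = 0.
(I + N)^9 = I + 9·N + 36·N^2 = [[1, 9, 63], [0, 1, 9], [0, 0, 1]].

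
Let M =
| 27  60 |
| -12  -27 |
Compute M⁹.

[[177147, 393660], [-78732, -177147]]

tr M = 0 and det M = -9, so the characteristic polynomial is λ² − (0)λ + (-9) with roots -3 and 3.
Eigenvectors give P = [[-2, -5], [1, 2]] with P⁻¹ = [[2, 5], [-1, -2]], and M = P·diag(-3, 3)·P⁻¹.
Then M⁹ = P·diag(-19683, 19683)·P⁻¹ = [[39366, -98415], [-19683, 39366]] · [[2, 5], [-1, -2]] = [[177147, 393660], [-78732, -177147]].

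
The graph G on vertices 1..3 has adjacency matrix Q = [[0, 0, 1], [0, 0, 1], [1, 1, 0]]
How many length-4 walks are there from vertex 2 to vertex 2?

The number of length-4 walks from vertex 2 to vertex 2 is entry (2,2) of Q^4, where Q is the adjacency matrix.
Q^2 = [[1, 1, 0], [1, 1, 0], [0, 0, 2]]
Q^3 = [[0, 0, 2], [0, 0, 2], [2, 2, 0]]
Q^4 = [[2, 2, 0], [2, 2, 0], [0, 0, 4]]

2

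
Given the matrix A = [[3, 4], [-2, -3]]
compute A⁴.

[[1, 0], [0, 1]]

A² = I (check: tr A = 0 and det A = -1), so A⁴ = I since 4 is even.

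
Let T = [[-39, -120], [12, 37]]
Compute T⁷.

tr T = -2 and det T = -3, so the characteristic polynomial is λ² − (-2)λ + (-3) with roots -3 and 1.
Eigenvectors give P = [[10, -3], [-3, 1]] with P⁻¹ = [[1, 3], [3, 10]], and T = P·diag(-3, 1)·P⁻¹.
Then T⁷ = P·diag(-2187, 1)·P⁻¹ = [[-21870, -3], [6561, 1]] · [[1, 3], [3, 10]] = [[-21879, -65640], [6564, 19693]].

[[-21879, -65640], [6564, 19693]]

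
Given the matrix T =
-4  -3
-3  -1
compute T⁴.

[[850, 525], [525, 325]]

T² = [[25, 15], [15, 10]]
T³ = [[-145, -90], [-90, -55]]
T⁴ = [[850, 525], [525, 325]]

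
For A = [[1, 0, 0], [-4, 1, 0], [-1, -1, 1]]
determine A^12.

A = I + N where N = [[0, 0, 0], [-4, 0, 0], [-1, -1, 0]] is strictly lower-triangular, so N^3 = 0.
(I + N)^12 = I + 12·N + 66·N^2 = [[1, 0, 0], [-48, 1, 0], [252, -12, 1]].

[[1, 0, 0], [-48, 1, 0], [252, -12, 1]]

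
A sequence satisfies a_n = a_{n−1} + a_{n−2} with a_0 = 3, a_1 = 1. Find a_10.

157

With companion matrix A = [[1, 1], [1, 0]], [a_n, a_{n−1}]ᵀ = A·[a_{n−1}, a_{n−2}]ᵀ, so [a_10, a_9]ᵀ = A^9·[a_1, a_0]ᵀ.
A^9 = [[55, 34], [34, 21]], giving [a_10, a_9]ᵀ = [[157], [97]].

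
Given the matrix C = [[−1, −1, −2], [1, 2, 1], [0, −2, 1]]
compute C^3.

C^2 = [[0, 3, −1], [1, 1, 1], [−2, −6, −1]]
C^3 = [[3, 8, 2], [0, −1, 0], [−4, −8, −3]]

[[3, 8, 2], [0, −1, 0], [−4, −8, −3]]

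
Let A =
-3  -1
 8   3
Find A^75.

A² = I (check: tr A = 0 and det A = -1), so A^75 = A since 75 is odd.

[[-3, -1], [8, 3]]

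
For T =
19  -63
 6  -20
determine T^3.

tr T = -1 and det T = -2, so the characteristic polynomial is λ² − (-1)λ + (-2) with roots -2 and 1.
Eigenvectors give P = [[3, 7], [1, 2]] with P⁻¹ = [[-2, 7], [1, -3]], and T = P·diag(-2, 1)·P⁻¹.
Then T^3 = P·diag(-8, 1)·P⁻¹ = [[-24, 7], [-8, 2]] · [[-2, 7], [1, -3]] = [[55, -189], [18, -62]].

[[55, -189], [18, -62]]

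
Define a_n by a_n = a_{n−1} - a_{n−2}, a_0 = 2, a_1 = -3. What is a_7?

-3

With companion matrix C = [[1, -1], [1, 0]], [a_n, a_{n−1}]ᵀ = C·[a_{n−1}, a_{n−2}]ᵀ, so [a_7, a_6]ᵀ = C⁶·[a_1, a_0]ᵀ.
C⁶ = [[1, 0], [0, 1]], giving [a_7, a_6]ᵀ = [[-3], [2]].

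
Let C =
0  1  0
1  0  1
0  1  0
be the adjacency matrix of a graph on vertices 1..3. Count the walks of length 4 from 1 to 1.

The number of length-4 walks from vertex 1 to vertex 1 is entry (1,1) of C⁴, where C is the adjacency matrix.
C² = [[1, 0, 1], [0, 2, 0], [1, 0, 1]]
C³ = [[0, 2, 0], [2, 0, 2], [0, 2, 0]]
C⁴ = [[2, 0, 2], [0, 4, 0], [2, 0, 2]]

2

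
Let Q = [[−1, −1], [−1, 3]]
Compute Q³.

[[0, −8], [−8, 32]]

Q² = [[2, −2], [−2, 10]]
Q³ = [[0, −8], [−8, 32]]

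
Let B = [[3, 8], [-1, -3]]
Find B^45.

B² = I (check: tr B = 0 and det B = -1), so B^45 = B since 45 is odd.

[[3, 8], [-1, -3]]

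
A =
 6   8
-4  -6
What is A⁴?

[[16, 0], [0, 16]]

tr A = 0 and det A = -4, so the characteristic polynomial is λ² − (0)λ + (-4) with roots -2 and 2.
Eigenvectors give P = [[-1, 2], [1, -1]] with P⁻¹ = [[1, 2], [1, 1]], and A = P·diag(-2, 2)·P⁻¹.
Then A⁴ = P·diag(16, 16)·P⁻¹ = [[-16, 32], [16, -16]] · [[1, 2], [1, 1]] = [[16, 0], [0, 16]].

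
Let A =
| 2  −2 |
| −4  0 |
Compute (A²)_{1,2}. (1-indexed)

−4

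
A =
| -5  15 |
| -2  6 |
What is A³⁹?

[[-5, 15], [-2, 6]]

A² = A (a projection; rank 1, trace 1), so A³⁹ = A.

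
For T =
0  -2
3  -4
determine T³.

T² = [[-6, 8], [-12, 10]]
T³ = [[24, -20], [30, -16]]

[[24, -20], [30, -16]]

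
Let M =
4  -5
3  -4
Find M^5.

[[4, -5], [3, -4]]

M² = I (check: tr M = 0 and det M = -1), so M^5 = M since 5 is odd.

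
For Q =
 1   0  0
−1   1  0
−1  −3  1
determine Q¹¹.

[[1, 0, 0], [−11, 1, 0], [154, −33, 1]]

Q = I + N where N = [[0, 0, 0], [−1, 0, 0], [−1, −3, 0]] is strictly lower-triangular, so N³ = 0.
(I + N)¹¹ = I + 11·N + 55·N² = [[1, 0, 0], [−11, 1, 0], [154, −33, 1]].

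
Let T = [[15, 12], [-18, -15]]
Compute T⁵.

[[1215, 972], [-1458, -1215]]

tr T = 0 and det T = -9, so the characteristic polynomial is λ² − (0)λ + (-9) with roots 3 and -3.
Eigenvectors give P = [[-1, -2], [1, 3]] with P⁻¹ = [[-3, -2], [1, 1]], and T = P·diag(3, -3)·P⁻¹.
Then T⁵ = P·diag(243, -243)·P⁻¹ = [[-243, 486], [243, -729]] · [[-3, -2], [1, 1]] = [[1215, 972], [-1458, -1215]].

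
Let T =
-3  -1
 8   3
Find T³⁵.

T² = I (check: tr T = 0 and det T = -1), so T³⁵ = T since 35 is odd.

[[-3, -1], [8, 3]]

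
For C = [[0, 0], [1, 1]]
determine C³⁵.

C² = C (a projection; rank 1, trace 1), so C³⁵ = C.

[[0, 0], [1, 1]]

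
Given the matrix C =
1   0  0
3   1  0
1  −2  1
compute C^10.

C = I + N where N = [[0, 0, 0], [3, 0, 0], [1, −2, 0]] is strictly lower-triangular, so N^3 = 0.
(I + N)^10 = I + 10·N + 45·N^2 = [[1, 0, 0], [30, 1, 0], [−260, −20, 1]].

[[1, 0, 0], [30, 1, 0], [−260, −20, 1]]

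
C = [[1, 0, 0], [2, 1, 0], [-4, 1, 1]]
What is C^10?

C = I + N where N = [[0, 0, 0], [2, 0, 0], [-4, 1, 0]] is strictly lower-triangular, so N^3 = 0.
(I + N)^10 = I + 10·N + 45·N^2 = [[1, 0, 0], [20, 1, 0], [50, 10, 1]].

[[1, 0, 0], [20, 1, 0], [50, 10, 1]]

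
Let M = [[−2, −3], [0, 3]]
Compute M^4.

M^2 = [[4, −3], [0, 9]]
M^3 = [[−8, −21], [0, 27]]
M^4 = [[16, −39], [0, 81]]

[[16, −39], [0, 81]]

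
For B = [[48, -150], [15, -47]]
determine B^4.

tr B = 1 and det B = -6, so the characteristic polynomial is λ² − (1)λ + (-6) with roots -2 and 3.
Eigenvectors give P = [[3, 10], [1, 3]] with P⁻¹ = [[-3, 10], [1, -3]], and B = P·diag(-2, 3)·P⁻¹.
Then B^4 = P·diag(16, 81)·P⁻¹ = [[48, 810], [16, 243]] · [[-3, 10], [1, -3]] = [[666, -1950], [195, -569]].

[[666, -1950], [195, -569]]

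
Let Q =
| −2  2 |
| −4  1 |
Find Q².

[[−4, −2], [4, −7]]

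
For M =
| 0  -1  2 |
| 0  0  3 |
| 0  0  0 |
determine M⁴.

[[0, 0, 0], [0, 0, 0], [0, 0, 0]]

M is strictly triangular, hence nilpotent: M³ = 0, so M⁴ = 0.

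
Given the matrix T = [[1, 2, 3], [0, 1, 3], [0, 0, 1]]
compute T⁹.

[[1, 18, 243], [0, 1, 27], [0, 0, 1]]

T = I + N where N = [[0, 2, 3], [0, 0, 3], [0, 0, 0]] is strictly upper-triangular, so N³ = 0.
(I + N)⁹ = I + 9·N + 36·N² = [[1, 18, 243], [0, 1, 27], [0, 0, 1]].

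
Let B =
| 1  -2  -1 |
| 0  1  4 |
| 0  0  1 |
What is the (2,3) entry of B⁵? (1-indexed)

B = I + N where N = [[0, -2, -1], [0, 0, 4], [0, 0, 0]] is strictly upper-triangular, so N³ = 0.
(I + N)⁵ = I + 5·N + 10·N² = [[1, -10, -85], [0, 1, 20], [0, 0, 1]].

20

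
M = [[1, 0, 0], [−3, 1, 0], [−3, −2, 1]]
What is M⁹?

M = I + N where N = [[0, 0, 0], [−3, 0, 0], [−3, −2, 0]] is strictly lower-triangular, so N³ = 0.
(I + N)⁹ = I + 9·N + 36·N² = [[1, 0, 0], [−27, 1, 0], [189, −18, 1]].

[[1, 0, 0], [−27, 1, 0], [189, −18, 1]]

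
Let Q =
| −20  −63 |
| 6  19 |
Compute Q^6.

tr Q = −1 and det Q = −2, so the characteristic polynomial is λ² − (−1)λ + (−2) with roots 1 and −2.
Eigenvectors give P = [[−3, 7], [1, −2]] with P⁻¹ = [[2, 7], [1, 3]], and Q = P·diag(1, −2)·P⁻¹.
Then Q^6 = P·diag(1, 64)·P⁻¹ = [[−3, 448], [1, −128]] · [[2, 7], [1, 3]] = [[442, 1323], [−126, −377]].

[[442, 1323], [−126, −377]]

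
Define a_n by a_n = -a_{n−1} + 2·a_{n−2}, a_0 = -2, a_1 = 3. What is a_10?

-1707

With companion matrix Q = [[-1, 2], [1, 0]], [a_n, a_{n−1}]ᵀ = Q·[a_{n−1}, a_{n−2}]ᵀ, so [a_10, a_9]ᵀ = Q^9·[a_1, a_0]ᵀ.
Q^9 = [[-341, 342], [171, -170]], giving [a_10, a_9]ᵀ = [[-1707], [853]].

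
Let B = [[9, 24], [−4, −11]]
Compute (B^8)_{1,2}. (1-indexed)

−39360

tr B = −2 and det B = −3, so the characteristic polynomial is λ² − (−2)λ + (−3) with roots 1 and −3.
Eigenvectors give P = [[−3, −2], [1, 1]] with P⁻¹ = [[−1, −2], [1, 3]], and B = P·diag(1, −3)·P⁻¹.
Then B^8 = P·diag(1, 6561)·P⁻¹ = [[−3, −13122], [1, 6561]] · [[−1, −2], [1, 3]] = [[−13119, −39360], [6560, 19681]].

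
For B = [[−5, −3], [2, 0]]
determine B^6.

[[2059, 1995], [−1330, −1266]]

tr B = −5 and det B = 6, so the characteristic polynomial is λ² − (−5)λ + (6) with roots −3 and −2.
Eigenvectors give P = [[−3, 1], [2, −1]] with P⁻¹ = [[−1, −1], [−2, −3]], and B = P·diag(−3, −2)·P⁻¹.
Then B^6 = P·diag(729, 64)·P⁻¹ = [[−2187, 64], [1458, −64]] · [[−1, −1], [−2, −3]] = [[2059, 1995], [−1330, −1266]].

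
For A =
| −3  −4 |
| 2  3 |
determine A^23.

[[−3, −4], [2, 3]]

A² = I (check: tr A = 0 and det A = −1), so A^23 = A since 23 is odd.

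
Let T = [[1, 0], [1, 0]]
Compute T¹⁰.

[[1, 0], [1, 0]]

T² = T (a projection; rank 1, trace 1), so T¹⁰ = T.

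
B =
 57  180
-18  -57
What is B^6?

tr B = 0 and det B = -9, so the characteristic polynomial is λ² − (0)λ + (-9) with roots 3 and -3.
Eigenvectors give P = [[10, 3], [-3, -1]] with P⁻¹ = [[1, 3], [-3, -10]], and B = P·diag(3, -3)·P⁻¹.
Then B^6 = P·diag(729, 729)·P⁻¹ = [[7290, 2187], [-2187, -729]] · [[1, 3], [-3, -10]] = [[729, 0], [0, 729]].

[[729, 0], [0, 729]]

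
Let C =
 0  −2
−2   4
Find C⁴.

C² = [[4, −8], [−8, 20]]
C³ = [[16, −40], [−40, 96]]
C⁴ = [[80, −192], [−192, 464]]

[[80, −192], [−192, 464]]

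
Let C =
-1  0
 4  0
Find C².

[[1, 0], [-4, 0]]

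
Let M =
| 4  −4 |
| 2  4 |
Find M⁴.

M² = [[8, −32], [16, 8]]
M³ = [[−32, −160], [80, −32]]
M⁴ = [[−448, −512], [256, −448]]

[[−448, −512], [256, −448]]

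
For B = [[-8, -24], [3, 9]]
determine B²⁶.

B² = B (a projection; rank 1, trace 1), so B²⁶ = B.

[[-8, -24], [3, 9]]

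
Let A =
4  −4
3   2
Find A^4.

A^2 = [[4, −24], [18, −8]]
A^3 = [[−56, −64], [48, −88]]
A^4 = [[−416, 96], [−72, −368]]

[[−416, 96], [−72, −368]]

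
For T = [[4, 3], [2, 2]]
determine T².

[[22, 18], [12, 10]]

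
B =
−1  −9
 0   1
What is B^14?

B² = I (check: tr B = 0 and det B = −1), so B^14 = I since 14 is even.

[[1, 0], [0, 1]]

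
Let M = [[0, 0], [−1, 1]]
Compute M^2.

M² = M (a projection; rank 1, trace 1), so M^2 = M.

[[0, 0], [−1, 1]]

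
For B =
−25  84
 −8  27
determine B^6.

tr B = 2 and det B = −3, so the characteristic polynomial is λ² − (2)λ + (−3) with roots 3 and −1.
Eigenvectors give P = [[3, 7], [1, 2]] with P⁻¹ = [[−2, 7], [1, −3]], and B = P·diag(3, −1)·P⁻¹.
Then B^6 = P·diag(729, 1)·P⁻¹ = [[2187, 7], [729, 2]] · [[−2, 7], [1, −3]] = [[−4367, 15288], [−1456, 5097]].

[[−4367, 15288], [−1456, 5097]]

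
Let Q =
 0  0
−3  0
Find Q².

[[0, 0], [0, 0]]

Q is strictly triangular, hence nilpotent: Q² = 0, so Q² = 0.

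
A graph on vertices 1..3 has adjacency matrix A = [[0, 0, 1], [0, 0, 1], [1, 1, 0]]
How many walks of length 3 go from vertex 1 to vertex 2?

The number of length-3 walks from vertex 1 to vertex 2 is entry (1,2) of A³, where A is the adjacency matrix.
A² = [[1, 1, 0], [1, 1, 0], [0, 0, 2]]
A³ = [[0, 0, 2], [0, 0, 2], [2, 2, 0]]

0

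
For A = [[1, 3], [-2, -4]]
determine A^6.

tr A = -3 and det A = 2, so the characteristic polynomial is λ² − (-3)λ + (2) with roots -2 and -1.
Eigenvectors give P = [[-1, 3], [1, -2]] with P⁻¹ = [[2, 3], [1, 1]], and A = P·diag(-2, -1)·P⁻¹.
Then A^6 = P·diag(64, 1)·P⁻¹ = [[-64, 3], [64, -2]] · [[2, 3], [1, 1]] = [[-125, -189], [126, 190]].

[[-125, -189], [126, 190]]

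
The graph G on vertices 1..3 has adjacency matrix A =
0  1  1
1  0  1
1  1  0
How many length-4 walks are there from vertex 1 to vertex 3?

The number of length-4 walks from vertex 1 to vertex 3 is entry (1,3) of A⁴, where A is the adjacency matrix.
A² = [[2, 1, 1], [1, 2, 1], [1, 1, 2]]
A³ = [[2, 3, 3], [3, 2, 3], [3, 3, 2]]
A⁴ = [[6, 5, 5], [5, 6, 5], [5, 5, 6]]

5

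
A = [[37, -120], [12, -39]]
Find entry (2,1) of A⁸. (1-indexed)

-19680

tr A = -2 and det A = -3, so the characteristic polynomial is λ² − (-2)λ + (-3) with roots -3 and 1.
Eigenvectors give P = [[3, 10], [1, 3]] with P⁻¹ = [[-3, 10], [1, -3]], and A = P·diag(-3, 1)·P⁻¹.
Then A⁸ = P·diag(6561, 1)·P⁻¹ = [[19683, 10], [6561, 3]] · [[-3, 10], [1, -3]] = [[-59039, 196800], [-19680, 65601]].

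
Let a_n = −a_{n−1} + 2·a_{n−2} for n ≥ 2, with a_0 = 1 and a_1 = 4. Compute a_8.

With companion matrix B = [[−1, 2], [1, 0]], [a_n, a_{n−1}]ᵀ = B·[a_{n−1}, a_{n−2}]ᵀ, so [a_8, a_7]ᵀ = B^7·[a_1, a_0]ᵀ.
B^7 = [[−85, 86], [43, −42]], giving [a_8, a_7]ᵀ = [[−254], [130]].

−254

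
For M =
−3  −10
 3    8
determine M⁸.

tr M = 5 and det M = 6, so the characteristic polynomial is λ² − (5)λ + (6) with roots 2 and 3.
Eigenvectors give P = [[−2, −5], [1, 3]] with P⁻¹ = [[−3, −5], [1, 2]], and M = P·diag(2, 3)·P⁻¹.
Then M⁸ = P·diag(256, 6561)·P⁻¹ = [[−512, −32805], [256, 19683]] · [[−3, −5], [1, 2]] = [[−31269, −63050], [18915, 38086]].

[[−31269, −63050], [18915, 38086]]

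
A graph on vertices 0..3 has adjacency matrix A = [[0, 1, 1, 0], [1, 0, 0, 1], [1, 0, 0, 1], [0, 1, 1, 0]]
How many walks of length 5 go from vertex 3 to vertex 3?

The number of length-5 walks from vertex 3 to vertex 3 is entry (3,3) of A⁵, where A is the adjacency matrix.
A² = [[2, 0, 0, 2], [0, 2, 2, 0], [0, 2, 2, 0], [2, 0, 0, 2]]
A³ = [[0, 4, 4, 0], [4, 0, 0, 4], [4, 0, 0, 4], [0, 4, 4, 0]]
A⁴ = [[8, 0, 0, 8], [0, 8, 8, 0], [0, 8, 8, 0], [8, 0, 0, 8]]
A⁵ = [[0, 16, 16, 0], [16, 0, 0, 16], [16, 0, 0, 16], [0, 16, 16, 0]]

0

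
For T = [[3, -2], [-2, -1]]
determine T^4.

[[185, -72], [-72, 41]]

T^2 = [[13, -4], [-4, 5]]
T^3 = [[47, -22], [-22, 3]]
T^4 = [[185, -72], [-72, 41]]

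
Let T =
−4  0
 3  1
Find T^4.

[[256, 0], [−153, 1]]

T^2 = [[16, 0], [−9, 1]]
T^3 = [[−64, 0], [39, 1]]
T^4 = [[256, 0], [−153, 1]]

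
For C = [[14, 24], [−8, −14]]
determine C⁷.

[[896, 1536], [−512, −896]]

tr C = 0 and det C = −4, so the characteristic polynomial is λ² − (0)λ + (−4) with roots −2 and 2.
Eigenvectors give P = [[3, −2], [−2, 1]] with P⁻¹ = [[−1, −2], [−2, −3]], and C = P·diag(−2, 2)·P⁻¹.
Then C⁷ = P·diag(−128, 128)·P⁻¹ = [[−384, −256], [256, 128]] · [[−1, −2], [−2, −3]] = [[896, 1536], [−512, −896]].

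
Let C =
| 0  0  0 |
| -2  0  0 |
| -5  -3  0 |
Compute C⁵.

[[0, 0, 0], [0, 0, 0], [0, 0, 0]]

C is strictly triangular, hence nilpotent: C³ = 0, so C⁵ = 0.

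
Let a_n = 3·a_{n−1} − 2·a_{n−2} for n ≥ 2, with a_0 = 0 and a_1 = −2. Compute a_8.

With companion matrix A = [[3, −2], [1, 0]], [a_n, a_{n−1}]ᵀ = A·[a_{n−1}, a_{n−2}]ᵀ, so [a_8, a_7]ᵀ = A⁷·[a_1, a_0]ᵀ.
A⁷ = [[255, −254], [127, −126]], giving [a_8, a_7]ᵀ = [[−510], [−254]].

−510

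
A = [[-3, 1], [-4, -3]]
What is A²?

[[5, -6], [24, 5]]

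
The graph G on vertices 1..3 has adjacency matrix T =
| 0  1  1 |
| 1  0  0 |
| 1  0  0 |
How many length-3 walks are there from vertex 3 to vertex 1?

2

The number of length-3 walks from vertex 3 to vertex 1 is entry (3,1) of T³, where T is the adjacency matrix.
T² = [[2, 0, 0], [0, 1, 1], [0, 1, 1]]
T³ = [[0, 2, 2], [2, 0, 0], [2, 0, 0]]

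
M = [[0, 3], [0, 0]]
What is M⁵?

M is strictly triangular, hence nilpotent: M² = 0, so M⁵ = 0.

[[0, 0], [0, 0]]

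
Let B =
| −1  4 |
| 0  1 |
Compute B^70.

[[1, 0], [0, 1]]

B² = I (check: tr B = 0 and det B = −1), so B^70 = I since 70 is even.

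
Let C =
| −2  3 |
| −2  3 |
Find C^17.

C² = C (a projection; rank 1, trace 1), so C^17 = C.

[[−2, 3], [−2, 3]]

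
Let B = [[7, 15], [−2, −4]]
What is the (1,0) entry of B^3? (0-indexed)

−14

tr B = 3 and det B = 2, so the characteristic polynomial is λ² − (3)λ + (2) with roots 2 and 1.
Eigenvectors give P = [[−3, 5], [1, −2]] with P⁻¹ = [[−2, −5], [−1, −3]], and B = P·diag(2, 1)·P⁻¹.
Then B^3 = P·diag(8, 1)·P⁻¹ = [[−24, 5], [8, −2]] · [[−2, −5], [−1, −3]] = [[43, 105], [−14, −34]].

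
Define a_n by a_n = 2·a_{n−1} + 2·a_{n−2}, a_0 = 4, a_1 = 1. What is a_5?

With companion matrix B = [[2, 2], [1, 0]], [a_n, a_{n−1}]ᵀ = B·[a_{n−1}, a_{n−2}]ᵀ, so [a_5, a_4]ᵀ = B⁴·[a_1, a_0]ᵀ.
B⁴ = [[44, 32], [16, 12]], giving [a_5, a_4]ᵀ = [[172], [64]].

172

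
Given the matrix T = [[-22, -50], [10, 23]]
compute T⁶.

tr T = 1 and det T = -6, so the characteristic polynomial is λ² − (1)λ + (-6) with roots -2 and 3.
Eigenvectors give P = [[5, -2], [-2, 1]] with P⁻¹ = [[1, 2], [2, 5]], and T = P·diag(-2, 3)·P⁻¹.
Then T⁶ = P·diag(64, 729)·P⁻¹ = [[320, -1458], [-128, 729]] · [[1, 2], [2, 5]] = [[-2596, -6650], [1330, 3389]].

[[-2596, -6650], [1330, 3389]]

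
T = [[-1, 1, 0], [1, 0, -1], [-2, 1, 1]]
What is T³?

[[-1, 1, 0], [1, 0, -1], [-2, 1, 1]]

T² = [[2, -1, -1], [1, 0, -1], [1, -1, 0]]
T³ = [[-1, 1, 0], [1, 0, -1], [-2, 1, 1]]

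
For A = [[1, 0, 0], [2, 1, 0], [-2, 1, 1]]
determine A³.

[[1, 0, 0], [6, 1, 0], [0, 3, 1]]

A = I + N where N = [[0, 0, 0], [2, 0, 0], [-2, 1, 0]] is strictly lower-triangular, so N³ = 0.
(I + N)³ = I + 3·N + 3·N² = [[1, 0, 0], [6, 1, 0], [0, 3, 1]].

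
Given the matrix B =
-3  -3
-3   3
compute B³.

[[-54, -54], [-54, 54]]

B² = [[18, 0], [0, 18]]
B³ = [[-54, -54], [-54, 54]]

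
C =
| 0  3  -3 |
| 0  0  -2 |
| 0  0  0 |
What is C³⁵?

[[0, 0, 0], [0, 0, 0], [0, 0, 0]]

C is strictly triangular, hence nilpotent: C³ = 0, so C³⁵ = 0.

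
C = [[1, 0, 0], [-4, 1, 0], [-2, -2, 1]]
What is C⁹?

C = I + N where N = [[0, 0, 0], [-4, 0, 0], [-2, -2, 0]] is strictly lower-triangular, so N³ = 0.
(I + N)⁹ = I + 9·N + 36·N² = [[1, 0, 0], [-36, 1, 0], [270, -18, 1]].

[[1, 0, 0], [-36, 1, 0], [270, -18, 1]]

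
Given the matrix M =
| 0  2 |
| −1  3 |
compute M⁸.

tr M = 3 and det M = 2, so the characteristic polynomial is λ² − (3)λ + (2) with roots 1 and 2.
Eigenvectors give P = [[2, 1], [1, 1]] with P⁻¹ = [[1, −1], [−1, 2]], and M = P·diag(1, 2)·P⁻¹.
Then M⁸ = P·diag(1, 256)·P⁻¹ = [[2, 256], [1, 256]] · [[1, −1], [−1, 2]] = [[−254, 510], [−255, 511]].

[[−254, 510], [−255, 511]]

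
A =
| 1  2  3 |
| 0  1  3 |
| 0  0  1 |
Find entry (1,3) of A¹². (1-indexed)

432

A = I + N where N = [[0, 2, 3], [0, 0, 3], [0, 0, 0]] is strictly upper-triangular, so N³ = 0.
(I + N)¹² = I + 12·N + 66·N² = [[1, 24, 432], [0, 1, 36], [0, 0, 1]].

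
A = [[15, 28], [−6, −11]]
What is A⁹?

[[137775, 275548], [−59046, −118091]]

tr A = 4 and det A = 3, so the characteristic polynomial is λ² − (4)λ + (3) with roots 3 and 1.
Eigenvectors give P = [[7, −2], [−3, 1]] with P⁻¹ = [[1, 2], [3, 7]], and A = P·diag(3, 1)·P⁻¹.
Then A⁹ = P·diag(19683, 1)·P⁻¹ = [[137781, −2], [−59049, 1]] · [[1, 2], [3, 7]] = [[137775, 275548], [−59046, −118091]].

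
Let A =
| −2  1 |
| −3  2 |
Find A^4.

[[1, 0], [0, 1]]

A² = I (check: tr A = 0 and det A = −1), so A^4 = I since 4 is even.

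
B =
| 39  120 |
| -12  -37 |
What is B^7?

[[21879, 65640], [-6564, -19693]]

tr B = 2 and det B = -3, so the characteristic polynomial is λ² − (2)λ + (-3) with roots -1 and 3.
Eigenvectors give P = [[-3, -10], [1, 3]] with P⁻¹ = [[3, 10], [-1, -3]], and B = P·diag(-1, 3)·P⁻¹.
Then B^7 = P·diag(-1, 2187)·P⁻¹ = [[3, -21870], [-1, 6561]] · [[3, 10], [-1, -3]] = [[21879, 65640], [-6564, -19693]].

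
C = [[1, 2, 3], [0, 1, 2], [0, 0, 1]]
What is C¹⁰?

C = I + N where N = [[0, 2, 3], [0, 0, 2], [0, 0, 0]] is strictly upper-triangular, so N³ = 0.
(I + N)¹⁰ = I + 10·N + 45·N² = [[1, 20, 210], [0, 1, 20], [0, 0, 1]].

[[1, 20, 210], [0, 1, 20], [0, 0, 1]]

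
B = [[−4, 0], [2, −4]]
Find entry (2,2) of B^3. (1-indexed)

−64

B^2 = [[16, 0], [−16, 16]]
B^3 = [[−64, 0], [96, −64]]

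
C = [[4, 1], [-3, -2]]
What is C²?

[[13, 2], [-6, 1]]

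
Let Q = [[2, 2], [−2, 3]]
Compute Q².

[[0, 10], [−10, 5]]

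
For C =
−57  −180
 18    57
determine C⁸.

[[6561, 0], [0, 6561]]

tr C = 0 and det C = −9, so the characteristic polynomial is λ² − (0)λ + (−9) with roots 3 and −3.
Eigenvectors give P = [[−3, −10], [1, 3]] with P⁻¹ = [[3, 10], [−1, −3]], and C = P·diag(3, −3)·P⁻¹.
Then C⁸ = P·diag(6561, 6561)·P⁻¹ = [[−19683, −65610], [6561, 19683]] · [[3, 10], [−1, −3]] = [[6561, 0], [0, 6561]].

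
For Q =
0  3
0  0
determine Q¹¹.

[[0, 0], [0, 0]]

Q is strictly triangular, hence nilpotent: Q² = 0, so Q¹¹ = 0.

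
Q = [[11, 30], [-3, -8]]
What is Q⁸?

tr Q = 3 and det Q = 2, so the characteristic polynomial is λ² − (3)λ + (2) with roots 2 and 1.
Eigenvectors give P = [[10, -3], [-3, 1]] with P⁻¹ = [[1, 3], [3, 10]], and Q = P·diag(2, 1)·P⁻¹.
Then Q⁸ = P·diag(256, 1)·P⁻¹ = [[2560, -3], [-768, 1]] · [[1, 3], [3, 10]] = [[2551, 7650], [-765, -2294]].

[[2551, 7650], [-765, -2294]]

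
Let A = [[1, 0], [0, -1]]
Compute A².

[[1, 0], [0, 1]]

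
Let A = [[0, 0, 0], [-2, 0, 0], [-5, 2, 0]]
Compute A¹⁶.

A is strictly triangular, hence nilpotent: A³ = 0, so A¹⁶ = 0.

[[0, 0, 0], [0, 0, 0], [0, 0, 0]]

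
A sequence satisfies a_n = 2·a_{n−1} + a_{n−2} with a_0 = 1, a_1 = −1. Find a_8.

With companion matrix C = [[2, 1], [1, 0]], [a_n, a_{n−1}]ᵀ = C·[a_{n−1}, a_{n−2}]ᵀ, so [a_8, a_7]ᵀ = C⁷·[a_1, a_0]ᵀ.
C⁷ = [[408, 169], [169, 70]], giving [a_8, a_7]ᵀ = [[−239], [−99]].

−239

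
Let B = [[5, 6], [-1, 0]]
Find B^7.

tr B = 5 and det B = 6, so the characteristic polynomial is λ² − (5)λ + (6) with roots 2 and 3.
Eigenvectors give P = [[-2, 3], [1, -1]] with P⁻¹ = [[1, 3], [1, 2]], and B = P·diag(2, 3)·P⁻¹.
Then B^7 = P·diag(128, 2187)·P⁻¹ = [[-256, 6561], [128, -2187]] · [[1, 3], [1, 2]] = [[6305, 12354], [-2059, -3990]].

[[6305, 12354], [-2059, -3990]]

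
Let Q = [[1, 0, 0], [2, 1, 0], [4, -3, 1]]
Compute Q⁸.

Q = I + N where N = [[0, 0, 0], [2, 0, 0], [4, -3, 0]] is strictly lower-triangular, so N³ = 0.
(I + N)⁸ = I + 8·N + 28·N² = [[1, 0, 0], [16, 1, 0], [-136, -24, 1]].

[[1, 0, 0], [16, 1, 0], [-136, -24, 1]]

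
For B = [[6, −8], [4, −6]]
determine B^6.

tr B = 0 and det B = −4, so the characteristic polynomial is λ² − (0)λ + (−4) with roots −2 and 2.
Eigenvectors give P = [[−1, 2], [−1, 1]] with P⁻¹ = [[1, −2], [1, −1]], and B = P·diag(−2, 2)·P⁻¹.
Then B^6 = P·diag(64, 64)·P⁻¹ = [[−64, 128], [−64, 64]] · [[1, −2], [1, −1]] = [[64, 0], [0, 64]].

[[64, 0], [0, 64]]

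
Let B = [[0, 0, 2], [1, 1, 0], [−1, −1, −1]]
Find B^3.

B^2 = [[−2, −2, −2], [1, 1, 2], [0, 0, −1]]
B^3 = [[0, 0, −2], [−1, −1, 0], [1, 1, 1]]

[[0, 0, −2], [−1, −1, 0], [1, 1, 1]]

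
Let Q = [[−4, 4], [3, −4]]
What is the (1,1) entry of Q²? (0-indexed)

28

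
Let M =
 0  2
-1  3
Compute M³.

tr M = 3 and det M = 2, so the characteristic polynomial is λ² − (3)λ + (2) with roots 2 and 1.
Eigenvectors give P = [[-1, 2], [-1, 1]] with P⁻¹ = [[1, -2], [1, -1]], and M = P·diag(2, 1)·P⁻¹.
Then M³ = P·diag(8, 1)·P⁻¹ = [[-8, 2], [-8, 1]] · [[1, -2], [1, -1]] = [[-6, 14], [-7, 15]].

[[-6, 14], [-7, 15]]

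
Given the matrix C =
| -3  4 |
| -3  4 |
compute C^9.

C² = C (a projection; rank 1, trace 1), so C^9 = C.

[[-3, 4], [-3, 4]]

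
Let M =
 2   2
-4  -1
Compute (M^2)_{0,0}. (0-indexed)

-4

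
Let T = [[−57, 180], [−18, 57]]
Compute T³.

tr T = 0 and det T = −9, so the characteristic polynomial is λ² − (0)λ + (−9) with roots −3 and 3.
Eigenvectors give P = [[10, 3], [3, 1]] with P⁻¹ = [[1, −3], [−3, 10]], and T = P·diag(−3, 3)·P⁻¹.
Then T³ = P·diag(−27, 27)·P⁻¹ = [[−270, 81], [−81, 27]] · [[1, −3], [−3, 10]] = [[−513, 1620], [−162, 513]].

[[−513, 1620], [−162, 513]]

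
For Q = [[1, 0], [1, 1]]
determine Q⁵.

[[1, 0], [5, 1]]

Q = I + N where N = [[0, 0], [1, 0]] is strictly lower-triangular, so N² = 0.
(I + N)⁵ = I + 5·N = [[1, 0], [5, 1]].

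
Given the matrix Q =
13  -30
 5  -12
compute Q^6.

tr Q = 1 and det Q = -6, so the characteristic polynomial is λ² − (1)λ + (-6) with roots 3 and -2.
Eigenvectors give P = [[3, 2], [1, 1]] with P⁻¹ = [[1, -2], [-1, 3]], and Q = P·diag(3, -2)·P⁻¹.
Then Q^6 = P·diag(729, 64)·P⁻¹ = [[2187, 128], [729, 64]] · [[1, -2], [-1, 3]] = [[2059, -3990], [665, -1266]].

[[2059, -3990], [665, -1266]]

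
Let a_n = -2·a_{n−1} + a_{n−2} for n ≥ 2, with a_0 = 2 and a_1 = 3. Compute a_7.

With companion matrix M = [[-2, 1], [1, 0]], [a_n, a_{n−1}]ᵀ = M·[a_{n−1}, a_{n−2}]ᵀ, so [a_7, a_6]ᵀ = M⁶·[a_1, a_0]ᵀ.
M⁶ = [[169, -70], [-70, 29]], giving [a_7, a_6]ᵀ = [[367], [-152]].

367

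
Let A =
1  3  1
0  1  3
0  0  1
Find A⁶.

[[1, 18, 141], [0, 1, 18], [0, 0, 1]]

A = I + N where N = [[0, 3, 1], [0, 0, 3], [0, 0, 0]] is strictly upper-triangular, so N³ = 0.
(I + N)⁶ = I + 6·N + 15·N² = [[1, 18, 141], [0, 1, 18], [0, 0, 1]].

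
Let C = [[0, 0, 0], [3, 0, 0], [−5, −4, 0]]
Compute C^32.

C is strictly triangular, hence nilpotent: C^3 = 0, so C^32 = 0.

[[0, 0, 0], [0, 0, 0], [0, 0, 0]]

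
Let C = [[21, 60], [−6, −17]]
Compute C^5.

tr C = 4 and det C = 3, so the characteristic polynomial is λ² − (4)λ + (3) with roots 3 and 1.
Eigenvectors give P = [[10, −3], [−3, 1]] with P⁻¹ = [[1, 3], [3, 10]], and C = P·diag(3, 1)·P⁻¹.
Then C^5 = P·diag(243, 1)·P⁻¹ = [[2430, −3], [−729, 1]] · [[1, 3], [3, 10]] = [[2421, 7260], [−726, −2177]].

[[2421, 7260], [−726, −2177]]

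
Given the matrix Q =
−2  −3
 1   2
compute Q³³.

[[−2, −3], [1, 2]]

Q² = I (check: tr Q = 0 and det Q = −1), so Q³³ = Q since 33 is odd.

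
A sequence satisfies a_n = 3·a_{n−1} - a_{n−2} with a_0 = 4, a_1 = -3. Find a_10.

-30631

With companion matrix M = [[3, -1], [1, 0]], [a_n, a_{n−1}]ᵀ = M·[a_{n−1}, a_{n−2}]ᵀ, so [a_10, a_9]ᵀ = M⁹·[a_1, a_0]ᵀ.
M⁹ = [[6765, -2584], [2584, -987]], giving [a_10, a_9]ᵀ = [[-30631], [-11700]].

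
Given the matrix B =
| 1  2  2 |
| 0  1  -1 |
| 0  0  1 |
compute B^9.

B = I + N where N = [[0, 2, 2], [0, 0, -1], [0, 0, 0]] is strictly upper-triangular, so N^3 = 0.
(I + N)^9 = I + 9·N + 36·N^2 = [[1, 18, -54], [0, 1, -9], [0, 0, 1]].

[[1, 18, -54], [0, 1, -9], [0, 0, 1]]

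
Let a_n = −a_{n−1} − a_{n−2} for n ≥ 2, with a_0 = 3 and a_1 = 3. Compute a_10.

With companion matrix B = [[−1, −1], [1, 0]], [a_n, a_{n−1}]ᵀ = B·[a_{n−1}, a_{n−2}]ᵀ, so [a_10, a_9]ᵀ = B⁹·[a_1, a_0]ᵀ.
B⁹ = [[1, 0], [0, 1]], giving [a_10, a_9]ᵀ = [[3], [3]].

3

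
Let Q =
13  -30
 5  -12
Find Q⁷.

[[6817, -13890], [2315, -4758]]

tr Q = 1 and det Q = -6, so the characteristic polynomial is λ² − (1)λ + (-6) with roots -2 and 3.
Eigenvectors give P = [[-2, -3], [-1, -1]] with P⁻¹ = [[1, -3], [-1, 2]], and Q = P·diag(-2, 3)·P⁻¹.
Then Q⁷ = P·diag(-128, 2187)·P⁻¹ = [[256, -6561], [128, -2187]] · [[1, -3], [-1, 2]] = [[6817, -13890], [2315, -4758]].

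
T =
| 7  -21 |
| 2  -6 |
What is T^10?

T² = T (a projection; rank 1, trace 1), so T^10 = T.

[[7, -21], [2, -6]]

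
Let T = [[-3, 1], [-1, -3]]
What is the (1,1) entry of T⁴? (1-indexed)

T² = [[8, -6], [6, 8]]
T³ = [[-18, 26], [-26, -18]]
T⁴ = [[28, -96], [96, 28]]

28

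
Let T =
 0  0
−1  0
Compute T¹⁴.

T is strictly triangular, hence nilpotent: T² = 0, so T¹⁴ = 0.

[[0, 0], [0, 0]]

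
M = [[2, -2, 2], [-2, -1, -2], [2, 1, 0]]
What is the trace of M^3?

M^2 = [[12, 0, 8], [-6, 3, -2], [2, -5, 2]]
M^3 = [[40, -16, 24], [-22, 7, -18], [18, 3, 14]]

61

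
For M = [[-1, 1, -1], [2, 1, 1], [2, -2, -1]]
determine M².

[[1, 2, 3], [2, 1, -2], [-8, 2, -3]]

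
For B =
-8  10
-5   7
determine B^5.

[[-518, 550], [-275, 307]]

tr B = -1 and det B = -6, so the characteristic polynomial is λ² − (-1)λ + (-6) with roots 2 and -3.
Eigenvectors give P = [[1, 2], [1, 1]] with P⁻¹ = [[-1, 2], [1, -1]], and B = P·diag(2, -3)·P⁻¹.
Then B^5 = P·diag(32, -243)·P⁻¹ = [[32, -486], [32, -243]] · [[-1, 2], [1, -1]] = [[-518, 550], [-275, 307]].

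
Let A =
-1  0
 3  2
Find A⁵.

tr A = 1 and det A = -2, so the characteristic polynomial is λ² − (1)λ + (-2) with roots 2 and -1.
Eigenvectors give P = [[0, -1], [1, 1]] with P⁻¹ = [[1, 1], [-1, 0]], and A = P·diag(2, -1)·P⁻¹.
Then A⁵ = P·diag(32, -1)·P⁻¹ = [[0, 1], [32, -1]] · [[1, 1], [-1, 0]] = [[-1, 0], [33, 32]].

[[-1, 0], [33, 32]]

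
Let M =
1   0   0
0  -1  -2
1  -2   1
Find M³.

[[1, 0, 0], [-2, -5, -10], [7, -10, 5]]

M² = [[1, 0, 0], [-2, 5, 0], [2, 0, 5]]
M³ = [[1, 0, 0], [-2, -5, -10], [7, -10, 5]]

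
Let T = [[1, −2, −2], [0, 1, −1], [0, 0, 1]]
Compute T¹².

T = I + N where N = [[0, −2, −2], [0, 0, −1], [0, 0, 0]] is strictly upper-triangular, so N³ = 0.
(I + N)¹² = I + 12·N + 66·N² = [[1, −24, 108], [0, 1, −12], [0, 0, 1]].

[[1, −24, 108], [0, 1, −12], [0, 0, 1]]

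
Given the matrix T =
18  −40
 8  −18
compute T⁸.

[[256, 0], [0, 256]]

tr T = 0 and det T = −4, so the characteristic polynomial is λ² − (0)λ + (−4) with roots 2 and −2.
Eigenvectors give P = [[5, 2], [2, 1]] with P⁻¹ = [[1, −2], [−2, 5]], and T = P·diag(2, −2)·P⁻¹.
Then T⁸ = P·diag(256, 256)·P⁻¹ = [[1280, 512], [512, 256]] · [[1, −2], [−2, 5]] = [[256, 0], [0, 256]].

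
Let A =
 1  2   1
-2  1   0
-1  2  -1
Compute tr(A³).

A² = [[-4, 6, 0], [-4, -3, -2], [-4, -2, 0]]
A³ = [[-16, -2, -4], [4, -15, -2], [0, -10, -4]]

-35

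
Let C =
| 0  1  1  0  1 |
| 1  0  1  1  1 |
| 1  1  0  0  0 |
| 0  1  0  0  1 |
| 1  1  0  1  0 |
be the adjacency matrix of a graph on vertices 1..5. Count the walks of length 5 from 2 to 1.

The number of length-5 walks from vertex 2 to vertex 1 is entry (2,1) of C⁵, where C is the adjacency matrix.
C² = [[3, 2, 1, 2, 1], [2, 4, 1, 1, 2], [1, 1, 2, 1, 2], [2, 1, 1, 2, 1], [1, 2, 2, 1, 3]]
C³ = [[4, 7, 5, 3, 7], [7, 6, 6, 6, 7], [5, 6, 2, 3, 3], [3, 6, 3, 2, 5], [7, 7, 3, 5, 4]]
C⁴ = [[19, 19, 11, 14, 14], [19, 26, 13, 13, 19], [11, 13, 11, 9, 14], [14, 13, 9, 11, 11], [14, 19, 14, 11, 19]]
C⁵ = [[44, 58, 38, 33, 52], [58, 64, 45, 45, 58], [38, 45, 24, 27, 33], [33, 45, 27, 24, 38], [52, 58, 33, 38, 44]]

58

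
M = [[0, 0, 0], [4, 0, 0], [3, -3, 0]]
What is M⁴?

[[0, 0, 0], [0, 0, 0], [0, 0, 0]]

M is strictly triangular, hence nilpotent: M³ = 0, so M⁴ = 0.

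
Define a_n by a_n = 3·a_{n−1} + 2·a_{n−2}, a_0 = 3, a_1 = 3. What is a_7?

With companion matrix C = [[3, 2], [1, 0]], [a_n, a_{n−1}]ᵀ = C·[a_{n−1}, a_{n−2}]ᵀ, so [a_7, a_6]ᵀ = C⁶·[a_1, a_0]ᵀ.
C⁶ = [[1763, 990], [495, 278]], giving [a_7, a_6]ᵀ = [[8259], [2319]].

8259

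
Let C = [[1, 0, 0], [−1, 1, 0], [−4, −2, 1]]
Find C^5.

[[1, 0, 0], [−5, 1, 0], [0, −10, 1]]

C = I + N where N = [[0, 0, 0], [−1, 0, 0], [−4, −2, 0]] is strictly lower-triangular, so N^3 = 0.
(I + N)^5 = I + 5·N + 10·N^2 = [[1, 0, 0], [−5, 1, 0], [0, −10, 1]].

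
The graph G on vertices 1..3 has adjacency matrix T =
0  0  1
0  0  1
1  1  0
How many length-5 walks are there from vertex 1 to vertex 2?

The number of length-5 walks from vertex 1 to vertex 2 is entry (1,2) of T⁵, where T is the adjacency matrix.
T² = [[1, 1, 0], [1, 1, 0], [0, 0, 2]]
T³ = [[0, 0, 2], [0, 0, 2], [2, 2, 0]]
T⁴ = [[2, 2, 0], [2, 2, 0], [0, 0, 4]]
T⁵ = [[0, 0, 4], [0, 0, 4], [4, 4, 0]]

0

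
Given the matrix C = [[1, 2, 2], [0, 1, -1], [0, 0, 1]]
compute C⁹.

[[1, 18, -54], [0, 1, -9], [0, 0, 1]]

C = I + N where N = [[0, 2, 2], [0, 0, -1], [0, 0, 0]] is strictly upper-triangular, so N³ = 0.
(I + N)⁹ = I + 9·N + 36·N² = [[1, 18, -54], [0, 1, -9], [0, 0, 1]].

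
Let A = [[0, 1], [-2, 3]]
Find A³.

[[-6, 7], [-14, 15]]

tr A = 3 and det A = 2, so the characteristic polynomial is λ² − (3)λ + (2) with roots 2 and 1.
Eigenvectors give P = [[-1, 1], [-2, 1]] with P⁻¹ = [[1, -1], [2, -1]], and A = P·diag(2, 1)·P⁻¹.
Then A³ = P·diag(8, 1)·P⁻¹ = [[-8, 1], [-16, 1]] · [[1, -1], [2, -1]] = [[-6, 7], [-14, 15]].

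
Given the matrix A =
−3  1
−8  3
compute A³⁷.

[[−3, 1], [−8, 3]]

A² = I (check: tr A = 0 and det A = −1), so A³⁷ = A since 37 is odd.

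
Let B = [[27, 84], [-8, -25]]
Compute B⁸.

[[45921, 137760], [-13120, -39359]]

tr B = 2 and det B = -3, so the characteristic polynomial is λ² − (2)λ + (-3) with roots 3 and -1.
Eigenvectors give P = [[7, -3], [-2, 1]] with P⁻¹ = [[1, 3], [2, 7]], and B = P·diag(3, -1)·P⁻¹.
Then B⁸ = P·diag(6561, 1)·P⁻¹ = [[45927, -3], [-13122, 1]] · [[1, 3], [2, 7]] = [[45921, 137760], [-13120, -39359]].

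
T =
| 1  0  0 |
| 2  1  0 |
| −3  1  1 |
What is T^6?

[[1, 0, 0], [12, 1, 0], [12, 6, 1]]

T = I + N where N = [[0, 0, 0], [2, 0, 0], [−3, 1, 0]] is strictly lower-triangular, so N^3 = 0.
(I + N)^6 = I + 6·N + 15·N^2 = [[1, 0, 0], [12, 1, 0], [12, 6, 1]].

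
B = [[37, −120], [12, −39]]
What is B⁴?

[[−719, 2400], [−240, 801]]

tr B = −2 and det B = −3, so the characteristic polynomial is λ² − (−2)λ + (−3) with roots 1 and −3.
Eigenvectors give P = [[10, 3], [3, 1]] with P⁻¹ = [[1, −3], [−3, 10]], and B = P·diag(1, −3)·P⁻¹.
Then B⁴ = P·diag(1, 81)·P⁻¹ = [[10, 243], [3, 81]] · [[1, −3], [−3, 10]] = [[−719, 2400], [−240, 801]].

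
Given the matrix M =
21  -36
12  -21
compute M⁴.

[[81, 0], [0, 81]]

tr M = 0 and det M = -9, so the characteristic polynomial is λ² − (0)λ + (-9) with roots -3 and 3.
Eigenvectors give P = [[-3, -2], [-2, -1]] with P⁻¹ = [[1, -2], [-2, 3]], and M = P·diag(-3, 3)·P⁻¹.
Then M⁴ = P·diag(81, 81)·P⁻¹ = [[-243, -162], [-162, -81]] · [[1, -2], [-2, 3]] = [[81, 0], [0, 81]].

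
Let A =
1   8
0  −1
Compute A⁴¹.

[[1, 8], [0, −1]]

A² = I (check: tr A = 0 and det A = −1), so A⁴¹ = A since 41 is odd.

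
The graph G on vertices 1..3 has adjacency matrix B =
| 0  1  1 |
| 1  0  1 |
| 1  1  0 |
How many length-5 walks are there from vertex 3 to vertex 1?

11

The number of length-5 walks from vertex 3 to vertex 1 is entry (3,1) of B⁵, where B is the adjacency matrix.
B² = [[2, 1, 1], [1, 2, 1], [1, 1, 2]]
B³ = [[2, 3, 3], [3, 2, 3], [3, 3, 2]]
B⁴ = [[6, 5, 5], [5, 6, 5], [5, 5, 6]]
B⁵ = [[10, 11, 11], [11, 10, 11], [11, 11, 10]]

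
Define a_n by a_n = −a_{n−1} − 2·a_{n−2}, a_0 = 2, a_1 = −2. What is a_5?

−10

With companion matrix A = [[−1, −2], [1, 0]], [a_n, a_{n−1}]ᵀ = A·[a_{n−1}, a_{n−2}]ᵀ, so [a_5, a_4]ᵀ = A⁴·[a_1, a_0]ᵀ.
A⁴ = [[−1, −6], [3, 2]], giving [a_5, a_4]ᵀ = [[−10], [−2]].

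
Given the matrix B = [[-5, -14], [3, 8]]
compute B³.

tr B = 3 and det B = 2, so the characteristic polynomial is λ² − (3)λ + (2) with roots 2 and 1.
Eigenvectors give P = [[-2, -7], [1, 3]] with P⁻¹ = [[3, 7], [-1, -2]], and B = P·diag(2, 1)·P⁻¹.
Then B³ = P·diag(8, 1)·P⁻¹ = [[-16, -7], [8, 3]] · [[3, 7], [-1, -2]] = [[-41, -98], [21, 50]].

[[-41, -98], [21, 50]]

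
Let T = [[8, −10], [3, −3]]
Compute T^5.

[[1298, −2110], [633, −1023]]

tr T = 5 and det T = 6, so the characteristic polynomial is λ² − (5)λ + (6) with roots 2 and 3.
Eigenvectors give P = [[−5, 2], [−3, 1]] with P⁻¹ = [[1, −2], [3, −5]], and T = P·diag(2, 3)·P⁻¹.
Then T^5 = P·diag(32, 243)·P⁻¹ = [[−160, 486], [−96, 243]] · [[1, −2], [3, −5]] = [[1298, −2110], [633, −1023]].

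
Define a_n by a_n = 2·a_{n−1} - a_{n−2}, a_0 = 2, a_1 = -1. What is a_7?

With companion matrix Q = [[2, -1], [1, 0]], [a_n, a_{n−1}]ᵀ = Q·[a_{n−1}, a_{n−2}]ᵀ, so [a_7, a_6]ᵀ = Q⁶·[a_1, a_0]ᵀ.
Q⁶ = [[7, -6], [6, -5]], giving [a_7, a_6]ᵀ = [[-19], [-16]].

-19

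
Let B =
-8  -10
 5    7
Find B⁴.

tr B = -1 and det B = -6, so the characteristic polynomial is λ² − (-1)λ + (-6) with roots 2 and -3.
Eigenvectors give P = [[-1, -2], [1, 1]] with P⁻¹ = [[1, 2], [-1, -1]], and B = P·diag(2, -3)·P⁻¹.
Then B⁴ = P·diag(16, 81)·P⁻¹ = [[-16, -162], [16, 81]] · [[1, 2], [-1, -1]] = [[146, 130], [-65, -49]].

[[146, 130], [-65, -49]]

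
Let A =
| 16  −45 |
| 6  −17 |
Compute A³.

[[46, −135], [18, −53]]

tr A = −1 and det A = −2, so the characteristic polynomial is λ² − (−1)λ + (−2) with roots −2 and 1.
Eigenvectors give P = [[−5, 3], [−2, 1]] with P⁻¹ = [[1, −3], [2, −5]], and A = P·diag(−2, 1)·P⁻¹.
Then A³ = P·diag(−8, 1)·P⁻¹ = [[40, 3], [16, 1]] · [[1, −3], [2, −5]] = [[46, −135], [18, −53]].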